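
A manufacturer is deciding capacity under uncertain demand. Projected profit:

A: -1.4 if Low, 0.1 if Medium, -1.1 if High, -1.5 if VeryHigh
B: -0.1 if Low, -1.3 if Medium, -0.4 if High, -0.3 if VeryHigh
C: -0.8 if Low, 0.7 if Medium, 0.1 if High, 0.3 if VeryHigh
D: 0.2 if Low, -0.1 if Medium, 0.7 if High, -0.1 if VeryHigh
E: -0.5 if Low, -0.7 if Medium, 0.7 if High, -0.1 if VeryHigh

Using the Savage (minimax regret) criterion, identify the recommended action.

D

Column bests: Low=0.2, Medium=0.7, High=0.7, VeryHigh=0.3.
A regrets: 1.6, 0.6, 1.8, 1.8 → max 1.8
B regrets: 0.3, 2.0, 1.1, 0.6 → max 2.0
C regrets: 1.0, 0.0, 0.6, 0.0 → max 1.0
D regrets: 0.0, 0.8, 0.0, 0.4 → max 0.8
E regrets: 0.7, 1.4, 0.0, 0.4 → max 1.4
Smallest max regret = 0.8 → D.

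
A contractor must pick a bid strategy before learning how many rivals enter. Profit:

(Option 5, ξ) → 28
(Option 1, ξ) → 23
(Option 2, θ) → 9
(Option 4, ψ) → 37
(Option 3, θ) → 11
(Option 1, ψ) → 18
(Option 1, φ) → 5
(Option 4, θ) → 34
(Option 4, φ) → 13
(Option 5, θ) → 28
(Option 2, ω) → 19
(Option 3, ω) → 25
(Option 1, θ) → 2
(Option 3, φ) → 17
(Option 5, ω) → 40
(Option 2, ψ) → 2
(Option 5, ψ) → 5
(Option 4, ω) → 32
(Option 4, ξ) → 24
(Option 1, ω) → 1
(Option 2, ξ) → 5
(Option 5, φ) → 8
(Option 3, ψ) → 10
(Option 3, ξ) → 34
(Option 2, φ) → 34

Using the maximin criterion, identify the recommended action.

Row minima: Option 1=1, Option 2=2, Option 3=10, Option 4=13, Option 5=5
Best worst-case = 13 → Option 4.

Option 4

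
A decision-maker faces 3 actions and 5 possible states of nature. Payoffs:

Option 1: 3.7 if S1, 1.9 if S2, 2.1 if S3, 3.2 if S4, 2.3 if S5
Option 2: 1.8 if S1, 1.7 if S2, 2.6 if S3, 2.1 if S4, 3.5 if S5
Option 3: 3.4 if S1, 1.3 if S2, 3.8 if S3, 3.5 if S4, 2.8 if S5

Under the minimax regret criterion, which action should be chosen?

Option 3

Column bests: S1=3.7, S2=1.9, S3=3.8, S4=3.5, S5=3.5.
Option 1 regrets: 0.0, 0.0, 1.7, 0.3, 1.2 → max 1.7
Option 2 regrets: 1.9, 0.2, 1.2, 1.4, 0.0 → max 1.9
Option 3 regrets: 0.3, 0.6, 0.0, 0.0, 0.7 → max 0.7
Smallest max regret = 0.7 → Option 3.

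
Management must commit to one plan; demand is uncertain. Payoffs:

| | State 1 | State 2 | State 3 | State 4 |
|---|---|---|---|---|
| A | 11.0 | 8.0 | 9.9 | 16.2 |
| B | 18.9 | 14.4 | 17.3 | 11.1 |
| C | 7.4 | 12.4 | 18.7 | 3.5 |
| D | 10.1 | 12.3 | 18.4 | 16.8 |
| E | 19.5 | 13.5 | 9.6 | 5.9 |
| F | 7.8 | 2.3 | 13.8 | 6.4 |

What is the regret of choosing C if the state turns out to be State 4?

Best payoff under State 4 is 16.8.
Regret = 16.8 − 3.5 = 13.3.

13.3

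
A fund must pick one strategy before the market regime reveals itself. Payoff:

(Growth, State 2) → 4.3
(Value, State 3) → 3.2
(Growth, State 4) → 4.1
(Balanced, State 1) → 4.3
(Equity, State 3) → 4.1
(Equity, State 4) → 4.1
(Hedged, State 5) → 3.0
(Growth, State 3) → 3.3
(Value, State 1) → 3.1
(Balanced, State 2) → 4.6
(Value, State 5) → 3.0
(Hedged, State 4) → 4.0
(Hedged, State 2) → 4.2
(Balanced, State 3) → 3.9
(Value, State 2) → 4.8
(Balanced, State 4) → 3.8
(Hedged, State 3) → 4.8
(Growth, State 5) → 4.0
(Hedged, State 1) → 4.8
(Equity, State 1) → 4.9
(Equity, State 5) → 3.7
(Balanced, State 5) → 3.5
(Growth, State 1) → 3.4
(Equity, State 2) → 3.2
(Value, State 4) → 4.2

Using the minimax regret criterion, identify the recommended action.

Column bests: State 1=4.9, State 2=4.8, State 3=4.8, State 4=4.2, State 5=4.0.
Equity regrets: 0.0, 1.6, 0.7, 0.1, 0.3 → max 1.6
Balanced regrets: 0.6, 0.2, 0.9, 0.4, 0.5 → max 0.9
Value regrets: 1.8, 0.0, 1.6, 0.0, 1.0 → max 1.8
Growth regrets: 1.5, 0.5, 1.5, 0.1, 0.0 → max 1.5
Hedged regrets: 0.1, 0.6, 0.0, 0.2, 1.0 → max 1.0
Smallest max regret = 0.9 → Balanced.

Balanced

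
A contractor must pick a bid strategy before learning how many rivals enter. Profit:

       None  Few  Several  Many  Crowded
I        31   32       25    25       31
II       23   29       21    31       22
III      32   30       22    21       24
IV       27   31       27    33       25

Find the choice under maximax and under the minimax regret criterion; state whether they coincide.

maximax → IV; minimax regret → IV (agree)

Row maxima: I=32, II=31, III=32, IV=33
Best best-case = 33 → IV.
Column bests: None=32, Few=32, Several=27, Many=33, Crowded=31.
I regrets: 1, 0, 2, 8, 0 → max 8
II regrets: 9, 3, 6, 2, 9 → max 9
III regrets: 0, 2, 5, 12, 7 → max 12
IV regrets: 5, 1, 0, 0, 6 → max 6
Smallest max regret = 6 → IV.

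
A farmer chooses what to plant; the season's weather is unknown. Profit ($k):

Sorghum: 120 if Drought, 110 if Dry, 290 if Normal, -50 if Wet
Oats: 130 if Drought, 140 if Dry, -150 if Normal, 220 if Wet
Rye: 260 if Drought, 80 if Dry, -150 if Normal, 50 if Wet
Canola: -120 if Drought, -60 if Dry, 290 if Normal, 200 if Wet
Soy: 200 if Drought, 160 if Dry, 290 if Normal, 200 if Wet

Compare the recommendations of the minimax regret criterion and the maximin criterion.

minimax regret → Soy; maximin → Soy (agree)

Column bests: Drought=260, Dry=160, Normal=290, Wet=220.
Sorghum regrets: 140, 50, 0, 270 → max 270
Oats regrets: 130, 20, 440, 0 → max 440
Rye regrets: 0, 80, 440, 170 → max 440
Canola regrets: 380, 220, 0, 20 → max 380
Soy regrets: 60, 0, 0, 20 → max 60
Smallest max regret = 60 → Soy.
Row minima: Sorghum=-50, Oats=-150, Rye=-150, Canola=-120, Soy=160
Best worst-case = 160 → Soy.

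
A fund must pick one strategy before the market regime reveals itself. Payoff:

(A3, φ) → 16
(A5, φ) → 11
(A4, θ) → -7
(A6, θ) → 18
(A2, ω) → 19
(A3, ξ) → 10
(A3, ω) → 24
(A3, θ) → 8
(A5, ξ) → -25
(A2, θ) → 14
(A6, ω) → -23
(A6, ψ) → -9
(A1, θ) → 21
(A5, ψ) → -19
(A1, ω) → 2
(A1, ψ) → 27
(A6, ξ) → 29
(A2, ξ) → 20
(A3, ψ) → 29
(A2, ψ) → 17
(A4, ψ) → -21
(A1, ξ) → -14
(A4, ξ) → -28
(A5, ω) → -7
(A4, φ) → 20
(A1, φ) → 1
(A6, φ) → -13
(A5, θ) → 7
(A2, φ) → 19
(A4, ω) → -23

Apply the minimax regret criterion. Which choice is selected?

A2

Column bests: θ=21, φ=20, ψ=29, ω=24, ξ=29.
A1 regrets: 0, 19, 2, 22, 43 → max 43
A2 regrets: 7, 1, 12, 5, 9 → max 12
A3 regrets: 13, 4, 0, 0, 19 → max 19
A4 regrets: 28, 0, 50, 47, 57 → max 57
A5 regrets: 14, 9, 48, 31, 54 → max 54
A6 regrets: 3, 33, 38, 47, 0 → max 47
Smallest max regret = 12 → A2.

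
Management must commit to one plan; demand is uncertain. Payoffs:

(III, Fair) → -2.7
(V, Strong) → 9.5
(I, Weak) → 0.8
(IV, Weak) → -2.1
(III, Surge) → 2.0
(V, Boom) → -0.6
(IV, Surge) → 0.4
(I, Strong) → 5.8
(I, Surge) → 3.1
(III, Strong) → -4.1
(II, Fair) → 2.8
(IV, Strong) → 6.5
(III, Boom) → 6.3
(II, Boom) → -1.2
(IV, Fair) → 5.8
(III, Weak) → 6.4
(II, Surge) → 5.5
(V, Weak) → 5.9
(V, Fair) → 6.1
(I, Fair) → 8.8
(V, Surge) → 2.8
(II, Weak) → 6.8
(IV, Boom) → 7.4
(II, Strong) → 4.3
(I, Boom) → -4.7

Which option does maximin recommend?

V

Row minima: I=-4.7, II=-1.2, III=-4.1, IV=-2.1, V=-0.6
Best worst-case = -0.6 → V.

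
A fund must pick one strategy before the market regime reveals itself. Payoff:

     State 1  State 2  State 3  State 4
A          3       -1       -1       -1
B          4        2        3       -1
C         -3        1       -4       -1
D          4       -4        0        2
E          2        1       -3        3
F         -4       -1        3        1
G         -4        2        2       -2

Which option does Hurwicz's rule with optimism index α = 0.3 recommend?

B

A: 0.3·3 + 0.7·(-1) = 0.2
B: 0.3·4 + 0.7·(-1) = 0.5
C: 0.3·1 + 0.7·(-4) = -2.5
D: 0.3·4 + 0.7·(-4) = -1.6
E: 0.3·3 + 0.7·(-3) = -1.2
F: 0.3·3 + 0.7·(-4) = -1.9
G: 0.3·2 + 0.7·(-4) = -2.2
Highest Hurwicz score = 0.5 → B.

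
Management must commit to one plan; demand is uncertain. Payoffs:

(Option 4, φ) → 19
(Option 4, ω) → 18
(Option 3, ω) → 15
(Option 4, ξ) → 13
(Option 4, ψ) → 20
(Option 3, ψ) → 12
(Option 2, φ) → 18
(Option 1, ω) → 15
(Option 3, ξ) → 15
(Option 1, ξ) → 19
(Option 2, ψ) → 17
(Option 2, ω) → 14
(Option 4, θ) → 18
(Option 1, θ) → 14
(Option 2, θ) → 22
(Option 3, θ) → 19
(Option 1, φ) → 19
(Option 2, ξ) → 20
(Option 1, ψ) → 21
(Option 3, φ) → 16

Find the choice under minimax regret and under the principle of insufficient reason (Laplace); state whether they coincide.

Column bests: θ=22, φ=19, ψ=21, ω=18, ξ=20.
Option 1 regrets: 8, 0, 0, 3, 1 → max 8
Option 2 regrets: 0, 1, 4, 4, 0 → max 4
Option 3 regrets: 3, 3, 9, 3, 5 → max 9
Option 4 regrets: 4, 0, 1, 0, 7 → max 7
Smallest max regret = 4 → Option 2.
Row averages: Option 1=17.6, Option 2=18.2, Option 3=15.4, Option 4=17.6
Highest average = 18.2 → Option 2.

minimax regret → Option 2; laplace → Option 2 (agree)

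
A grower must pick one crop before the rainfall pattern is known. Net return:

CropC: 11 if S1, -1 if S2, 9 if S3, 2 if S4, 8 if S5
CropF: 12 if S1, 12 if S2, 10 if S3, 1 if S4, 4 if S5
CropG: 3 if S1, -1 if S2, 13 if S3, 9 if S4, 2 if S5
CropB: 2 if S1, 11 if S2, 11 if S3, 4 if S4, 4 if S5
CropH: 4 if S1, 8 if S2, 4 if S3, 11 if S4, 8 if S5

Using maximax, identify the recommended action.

CropG

Row maxima: CropC=11, CropF=12, CropG=13, CropB=11, CropH=11
Best best-case = 13 → CropG.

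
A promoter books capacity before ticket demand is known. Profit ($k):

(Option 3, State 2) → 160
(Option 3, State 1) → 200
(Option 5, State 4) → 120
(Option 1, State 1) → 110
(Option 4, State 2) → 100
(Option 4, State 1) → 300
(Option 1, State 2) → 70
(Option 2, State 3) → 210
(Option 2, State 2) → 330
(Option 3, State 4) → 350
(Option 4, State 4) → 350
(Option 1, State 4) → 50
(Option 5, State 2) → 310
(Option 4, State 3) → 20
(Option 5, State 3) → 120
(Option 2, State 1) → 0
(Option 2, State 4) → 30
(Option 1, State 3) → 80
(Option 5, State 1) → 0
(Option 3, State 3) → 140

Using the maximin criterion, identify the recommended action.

Option 3

Row minima: Option 1=50, Option 2=0, Option 3=140, Option 4=20, Option 5=0
Best worst-case = 140 → Option 3.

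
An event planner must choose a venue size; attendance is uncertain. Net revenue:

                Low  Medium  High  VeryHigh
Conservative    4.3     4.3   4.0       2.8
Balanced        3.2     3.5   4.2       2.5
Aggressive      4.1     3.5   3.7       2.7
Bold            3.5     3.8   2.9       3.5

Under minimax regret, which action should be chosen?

Column bests: Low=4.3, Medium=4.3, High=4.2, VeryHigh=3.5.
Conservative regrets: 0.0, 0.0, 0.2, 0.7 → max 0.7
Balanced regrets: 1.1, 0.8, 0.0, 1.0 → max 1.1
Aggressive regrets: 0.2, 0.8, 0.5, 0.8 → max 0.8
Bold regrets: 0.8, 0.5, 1.3, 0.0 → max 1.3
Smallest max regret = 0.7 → Conservative.

Conservative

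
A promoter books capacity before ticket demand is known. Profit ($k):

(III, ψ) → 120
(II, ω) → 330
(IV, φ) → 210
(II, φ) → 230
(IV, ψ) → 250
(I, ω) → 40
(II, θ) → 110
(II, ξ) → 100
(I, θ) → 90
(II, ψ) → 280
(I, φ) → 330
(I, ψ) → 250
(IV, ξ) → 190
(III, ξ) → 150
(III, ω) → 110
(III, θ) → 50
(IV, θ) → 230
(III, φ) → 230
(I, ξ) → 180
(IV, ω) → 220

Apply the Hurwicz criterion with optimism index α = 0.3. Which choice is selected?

IV

I: 0.3·330 + 0.7·40 = 127
II: 0.3·330 + 0.7·100 = 169
III: 0.3·230 + 0.7·50 = 104
IV: 0.3·250 + 0.7·190 = 208
Highest Hurwicz score = 208 → IV.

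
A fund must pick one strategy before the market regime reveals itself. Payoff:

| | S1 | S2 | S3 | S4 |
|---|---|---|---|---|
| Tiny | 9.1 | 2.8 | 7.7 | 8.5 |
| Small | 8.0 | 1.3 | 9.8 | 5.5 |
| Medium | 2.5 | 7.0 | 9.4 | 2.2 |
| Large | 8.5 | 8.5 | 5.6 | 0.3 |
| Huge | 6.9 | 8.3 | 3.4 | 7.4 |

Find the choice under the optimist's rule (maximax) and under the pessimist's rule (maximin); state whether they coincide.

Row maxima: Tiny=9.1, Small=9.8, Medium=9.4, Large=8.5, Huge=8.3
Best best-case = 9.8 → Small.
Row minima: Tiny=2.8, Small=1.3, Medium=2.2, Large=0.3, Huge=3.4
Best worst-case = 3.4 → Huge.

maximax → Small; maximin → Huge (disagree)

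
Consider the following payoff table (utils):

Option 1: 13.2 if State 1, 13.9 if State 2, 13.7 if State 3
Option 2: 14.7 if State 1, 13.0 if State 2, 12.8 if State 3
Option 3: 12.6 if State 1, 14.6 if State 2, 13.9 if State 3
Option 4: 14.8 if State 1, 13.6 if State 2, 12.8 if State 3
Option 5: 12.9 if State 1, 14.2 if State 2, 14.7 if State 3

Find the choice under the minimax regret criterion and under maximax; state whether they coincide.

minimax regret → Option 1; maximax → Option 4 (disagree)

Column bests: State 1=14.8, State 2=14.6, State 3=14.7.
Option 1 regrets: 1.6, 0.7, 1.0 → max 1.6
Option 2 regrets: 0.1, 1.6, 1.9 → max 1.9
Option 3 regrets: 2.2, 0.0, 0.8 → max 2.2
Option 4 regrets: 0.0, 1.0, 1.9 → max 1.9
Option 5 regrets: 1.9, 0.4, 0.0 → max 1.9
Smallest max regret = 1.6 → Option 1.
Row maxima: Option 1=13.9, Option 2=14.7, Option 3=14.6, Option 4=14.8, Option 5=14.7
Best best-case = 14.8 → Option 4.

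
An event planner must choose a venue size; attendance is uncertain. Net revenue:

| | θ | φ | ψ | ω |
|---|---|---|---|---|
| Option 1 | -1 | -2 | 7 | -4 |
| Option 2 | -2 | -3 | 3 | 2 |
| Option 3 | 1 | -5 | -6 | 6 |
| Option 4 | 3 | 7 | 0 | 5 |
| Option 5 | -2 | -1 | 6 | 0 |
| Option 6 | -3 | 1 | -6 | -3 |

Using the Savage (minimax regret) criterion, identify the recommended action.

Column bests: θ=3, φ=7, ψ=7, ω=6.
Option 1 regrets: 4, 9, 0, 10 → max 10
Option 2 regrets: 5, 10, 4, 4 → max 10
Option 3 regrets: 2, 12, 13, 0 → max 13
Option 4 regrets: 0, 0, 7, 1 → max 7
Option 5 regrets: 5, 8, 1, 6 → max 8
Option 6 regrets: 6, 6, 13, 9 → max 13
Smallest max regret = 7 → Option 4.

Option 4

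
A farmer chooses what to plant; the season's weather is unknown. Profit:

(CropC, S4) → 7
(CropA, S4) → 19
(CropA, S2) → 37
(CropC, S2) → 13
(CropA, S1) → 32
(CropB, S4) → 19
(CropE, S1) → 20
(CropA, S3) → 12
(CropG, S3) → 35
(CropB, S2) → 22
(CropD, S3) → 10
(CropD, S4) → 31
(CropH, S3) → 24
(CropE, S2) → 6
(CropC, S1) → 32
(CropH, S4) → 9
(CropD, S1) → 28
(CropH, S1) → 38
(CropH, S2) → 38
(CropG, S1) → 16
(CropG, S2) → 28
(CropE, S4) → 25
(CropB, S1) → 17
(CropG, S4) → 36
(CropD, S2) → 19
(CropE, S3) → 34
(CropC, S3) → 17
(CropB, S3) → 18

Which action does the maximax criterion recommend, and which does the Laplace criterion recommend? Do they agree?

Row maxima: CropH=38, CropG=36, CropC=32, CropA=37, CropD=31, CropB=22, CropE=34
Best best-case = 38 → CropH.
Row averages: CropH=27.25, CropG=28.75, CropC=17.25, CropA=25, CropD=22, CropB=19, CropE=21.25
Highest average = 28.75 → CropG.

maximax → CropH; laplace → CropG (disagree)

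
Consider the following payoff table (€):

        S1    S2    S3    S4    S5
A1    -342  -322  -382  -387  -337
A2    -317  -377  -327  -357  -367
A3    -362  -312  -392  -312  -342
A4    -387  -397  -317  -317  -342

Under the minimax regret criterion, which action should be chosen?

Column bests: S1=-317, S2=-312, S3=-317, S4=-312, S5=-337.
A1 regrets: 25, 10, 65, 75, 0 → max 75
A2 regrets: 0, 65, 10, 45, 30 → max 65
A3 regrets: 45, 0, 75, 0, 5 → max 75
A4 regrets: 70, 85, 0, 5, 5 → max 85
Smallest max regret = 65 → A2.

A2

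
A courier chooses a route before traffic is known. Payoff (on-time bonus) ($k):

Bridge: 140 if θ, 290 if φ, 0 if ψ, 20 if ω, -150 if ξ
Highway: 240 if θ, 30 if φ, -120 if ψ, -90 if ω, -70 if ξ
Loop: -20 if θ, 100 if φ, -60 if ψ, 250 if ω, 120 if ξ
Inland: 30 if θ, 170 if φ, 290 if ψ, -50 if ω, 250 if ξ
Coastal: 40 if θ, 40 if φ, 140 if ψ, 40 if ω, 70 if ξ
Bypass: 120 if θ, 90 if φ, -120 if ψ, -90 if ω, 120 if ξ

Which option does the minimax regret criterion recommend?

Coastal

Column bests: θ=240, φ=290, ψ=290, ω=250, ξ=250.
Bridge regrets: 100, 0, 290, 230, 400 → max 400
Highway regrets: 0, 260, 410, 340, 320 → max 410
Loop regrets: 260, 190, 350, 0, 130 → max 350
Inland regrets: 210, 120, 0, 300, 0 → max 300
Coastal regrets: 200, 250, 150, 210, 180 → max 250
Bypass regrets: 120, 200, 410, 340, 130 → max 410
Smallest max regret = 250 → Coastal.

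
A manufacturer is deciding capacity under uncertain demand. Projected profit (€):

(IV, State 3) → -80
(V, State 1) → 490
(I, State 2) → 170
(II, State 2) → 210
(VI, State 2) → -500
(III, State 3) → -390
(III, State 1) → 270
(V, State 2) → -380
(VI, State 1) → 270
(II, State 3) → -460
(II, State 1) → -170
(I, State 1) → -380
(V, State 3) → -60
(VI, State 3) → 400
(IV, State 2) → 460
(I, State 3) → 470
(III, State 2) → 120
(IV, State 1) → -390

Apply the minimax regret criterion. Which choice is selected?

Column bests: State 1=490, State 2=460, State 3=470.
I regrets: 870, 290, 0 → max 870
II regrets: 660, 250, 930 → max 930
III regrets: 220, 340, 860 → max 860
IV regrets: 880, 0, 550 → max 880
V regrets: 0, 840, 530 → max 840
VI regrets: 220, 960, 70 → max 960
Smallest max regret = 840 → V.

V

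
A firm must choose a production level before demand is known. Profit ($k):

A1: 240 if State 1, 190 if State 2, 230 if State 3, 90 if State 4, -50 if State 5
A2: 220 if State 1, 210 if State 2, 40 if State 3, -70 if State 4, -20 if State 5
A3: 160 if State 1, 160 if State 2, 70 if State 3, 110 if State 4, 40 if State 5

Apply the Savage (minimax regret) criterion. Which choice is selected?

A1

Column bests: State 1=240, State 2=210, State 3=230, State 4=110, State 5=40.
A1 regrets: 0, 20, 0, 20, 90 → max 90
A2 regrets: 20, 0, 190, 180, 60 → max 190
A3 regrets: 80, 50, 160, 0, 0 → max 160
Smallest max regret = 90 → A1.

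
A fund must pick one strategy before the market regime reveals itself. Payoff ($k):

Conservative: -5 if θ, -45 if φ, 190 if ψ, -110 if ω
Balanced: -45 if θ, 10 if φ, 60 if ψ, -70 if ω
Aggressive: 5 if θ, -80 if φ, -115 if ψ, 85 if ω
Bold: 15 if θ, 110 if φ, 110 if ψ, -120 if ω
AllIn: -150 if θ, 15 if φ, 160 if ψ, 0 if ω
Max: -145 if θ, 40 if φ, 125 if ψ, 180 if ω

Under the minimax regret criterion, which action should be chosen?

Max

Column bests: θ=15, φ=110, ψ=190, ω=180.
Conservative regrets: 20, 155, 0, 290 → max 290
Balanced regrets: 60, 100, 130, 250 → max 250
Aggressive regrets: 10, 190, 305, 95 → max 305
Bold regrets: 0, 0, 80, 300 → max 300
AllIn regrets: 165, 95, 30, 180 → max 180
Max regrets: 160, 70, 65, 0 → max 160
Smallest max regret = 160 → Max.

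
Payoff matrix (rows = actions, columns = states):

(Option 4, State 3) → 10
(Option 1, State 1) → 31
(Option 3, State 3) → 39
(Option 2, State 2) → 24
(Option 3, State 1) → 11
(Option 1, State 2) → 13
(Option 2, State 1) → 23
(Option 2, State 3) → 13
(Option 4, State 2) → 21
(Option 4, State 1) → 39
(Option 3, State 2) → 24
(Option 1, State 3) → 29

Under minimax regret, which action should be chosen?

Column bests: State 1=39, State 2=24, State 3=39.
Option 1 regrets: 8, 11, 10 → max 11
Option 2 regrets: 16, 0, 26 → max 26
Option 3 regrets: 28, 0, 0 → max 28
Option 4 regrets: 0, 3, 29 → max 29
Smallest max regret = 11 → Option 1.

Option 1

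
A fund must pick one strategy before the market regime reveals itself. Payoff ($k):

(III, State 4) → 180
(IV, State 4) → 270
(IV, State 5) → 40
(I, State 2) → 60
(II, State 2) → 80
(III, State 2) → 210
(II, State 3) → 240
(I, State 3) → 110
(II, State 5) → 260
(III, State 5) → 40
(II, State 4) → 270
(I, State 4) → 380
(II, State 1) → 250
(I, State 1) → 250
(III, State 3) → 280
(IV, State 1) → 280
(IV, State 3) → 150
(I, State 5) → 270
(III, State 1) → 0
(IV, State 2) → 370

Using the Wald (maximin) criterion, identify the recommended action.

II

Row minima: I=60, II=80, III=0, IV=40
Best worst-case = 80 → II.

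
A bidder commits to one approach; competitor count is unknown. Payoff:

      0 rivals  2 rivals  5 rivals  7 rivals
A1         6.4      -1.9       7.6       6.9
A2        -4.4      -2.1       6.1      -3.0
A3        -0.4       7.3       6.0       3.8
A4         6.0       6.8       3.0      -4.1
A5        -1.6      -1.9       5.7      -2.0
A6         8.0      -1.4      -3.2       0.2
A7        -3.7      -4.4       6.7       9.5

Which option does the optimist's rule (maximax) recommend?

Row maxima: A1=7.6, A2=6.1, A3=7.3, A4=6.8, A5=5.7, A6=8.0, A7=9.5
Best best-case = 9.5 → A7.

A7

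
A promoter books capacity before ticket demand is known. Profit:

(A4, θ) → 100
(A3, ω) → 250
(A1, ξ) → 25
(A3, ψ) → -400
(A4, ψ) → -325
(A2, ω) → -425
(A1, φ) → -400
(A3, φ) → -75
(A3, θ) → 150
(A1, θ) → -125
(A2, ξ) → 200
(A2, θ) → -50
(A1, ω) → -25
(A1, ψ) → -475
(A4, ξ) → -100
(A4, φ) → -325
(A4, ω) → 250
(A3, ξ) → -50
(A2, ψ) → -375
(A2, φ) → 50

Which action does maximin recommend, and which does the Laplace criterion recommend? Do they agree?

Row minima: A1=-475, A2=-425, A3=-400, A4=-325
Best worst-case = -325 → A4.
Row averages: A1=-200, A2=-120, A3=-25, A4=-80
Highest average = -25 → A3.

maximin → A4; laplace → A3 (disagree)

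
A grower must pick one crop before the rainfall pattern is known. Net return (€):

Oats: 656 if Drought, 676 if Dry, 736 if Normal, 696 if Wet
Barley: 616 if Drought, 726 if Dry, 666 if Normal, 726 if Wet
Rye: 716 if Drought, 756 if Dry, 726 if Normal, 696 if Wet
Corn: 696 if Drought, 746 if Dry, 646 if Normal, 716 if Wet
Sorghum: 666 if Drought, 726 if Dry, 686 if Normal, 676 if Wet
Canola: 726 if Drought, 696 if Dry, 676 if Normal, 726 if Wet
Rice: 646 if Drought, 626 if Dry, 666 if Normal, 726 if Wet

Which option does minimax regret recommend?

Column bests: Drought=726, Dry=756, Normal=736, Wet=726.
Oats regrets: 70, 80, 0, 30 → max 80
Barley regrets: 110, 30, 70, 0 → max 110
Rye regrets: 10, 0, 10, 30 → max 30
Corn regrets: 30, 10, 90, 10 → max 90
Sorghum regrets: 60, 30, 50, 50 → max 60
Canola regrets: 0, 60, 60, 0 → max 60
Rice regrets: 80, 130, 70, 0 → max 130
Smallest max regret = 30 → Rye.

Rye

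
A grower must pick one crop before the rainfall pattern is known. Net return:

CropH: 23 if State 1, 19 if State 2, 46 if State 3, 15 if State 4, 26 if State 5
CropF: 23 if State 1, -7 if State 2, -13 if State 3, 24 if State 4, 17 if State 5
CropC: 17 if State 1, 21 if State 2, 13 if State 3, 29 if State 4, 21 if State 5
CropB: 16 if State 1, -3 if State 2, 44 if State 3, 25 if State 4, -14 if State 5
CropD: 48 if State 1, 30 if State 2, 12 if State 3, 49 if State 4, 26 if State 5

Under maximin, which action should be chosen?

Row minima: CropH=15, CropF=-13, CropC=13, CropB=-14, CropD=12
Best worst-case = 15 → CropH.

CropH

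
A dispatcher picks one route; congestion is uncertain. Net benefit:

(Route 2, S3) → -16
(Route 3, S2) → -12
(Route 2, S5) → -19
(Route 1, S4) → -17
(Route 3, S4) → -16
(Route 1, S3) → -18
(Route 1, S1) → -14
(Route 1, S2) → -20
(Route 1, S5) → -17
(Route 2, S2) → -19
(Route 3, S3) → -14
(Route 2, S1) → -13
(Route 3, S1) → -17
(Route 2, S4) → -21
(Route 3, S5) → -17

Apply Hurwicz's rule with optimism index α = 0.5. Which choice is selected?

Route 1: 0.5·(-14) + 0.5·(-20) = -17
Route 2: 0.5·(-13) + 0.5·(-21) = -17
Route 3: 0.5·(-12) + 0.5·(-17) = -14.5
Highest Hurwicz score = -14.5 → Route 3.

Route 3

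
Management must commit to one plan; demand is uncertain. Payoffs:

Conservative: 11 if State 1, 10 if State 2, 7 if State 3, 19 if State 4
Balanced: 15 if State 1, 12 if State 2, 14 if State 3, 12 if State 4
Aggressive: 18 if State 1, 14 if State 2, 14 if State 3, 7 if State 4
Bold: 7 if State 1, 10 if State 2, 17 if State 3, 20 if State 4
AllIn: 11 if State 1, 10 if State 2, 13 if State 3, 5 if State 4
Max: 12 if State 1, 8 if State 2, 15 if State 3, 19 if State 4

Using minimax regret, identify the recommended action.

Column bests: State 1=18, State 2=14, State 3=17, State 4=20.
Conservative regrets: 7, 4, 10, 1 → max 10
Balanced regrets: 3, 2, 3, 8 → max 8
Aggressive regrets: 0, 0, 3, 13 → max 13
Bold regrets: 11, 4, 0, 0 → max 11
AllIn regrets: 7, 4, 4, 15 → max 15
Max regrets: 6, 6, 2, 1 → max 6
Smallest max regret = 6 → Max.

Max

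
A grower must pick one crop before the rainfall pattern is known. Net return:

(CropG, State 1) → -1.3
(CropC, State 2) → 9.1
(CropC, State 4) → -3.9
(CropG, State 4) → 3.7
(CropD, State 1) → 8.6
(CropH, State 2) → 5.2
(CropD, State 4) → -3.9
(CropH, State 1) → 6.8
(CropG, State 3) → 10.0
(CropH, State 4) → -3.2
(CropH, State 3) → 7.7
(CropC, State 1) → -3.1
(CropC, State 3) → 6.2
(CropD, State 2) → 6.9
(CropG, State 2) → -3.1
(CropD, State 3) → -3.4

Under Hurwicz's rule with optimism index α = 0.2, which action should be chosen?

CropG

CropC: 0.2·9.1 + 0.8·(-3.9) = -1.3
CropG: 0.2·10.0 + 0.8·(-3.1) = -0.48
CropH: 0.2·7.7 + 0.8·(-3.2) = -1.02
CropD: 0.2·8.6 + 0.8·(-3.9) = -1.4
Highest Hurwicz score = -0.48 → CropG.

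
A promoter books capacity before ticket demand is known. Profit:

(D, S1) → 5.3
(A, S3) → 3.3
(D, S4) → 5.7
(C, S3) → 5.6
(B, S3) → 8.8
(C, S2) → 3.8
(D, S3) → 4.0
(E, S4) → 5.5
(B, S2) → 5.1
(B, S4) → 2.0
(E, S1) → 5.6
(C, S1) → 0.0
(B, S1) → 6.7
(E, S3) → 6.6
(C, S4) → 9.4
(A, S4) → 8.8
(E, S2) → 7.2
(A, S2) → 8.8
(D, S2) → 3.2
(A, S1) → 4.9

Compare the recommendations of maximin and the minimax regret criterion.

maximin → E; minimax regret → E (agree)

Row minima: A=3.3, B=2.0, C=0.0, D=3.2, E=5.5
Best worst-case = 5.5 → E.
Column bests: S1=6.7, S2=8.8, S3=8.8, S4=9.4.
A regrets: 1.8, 0.0, 5.5, 0.6 → max 5.5
B regrets: 0.0, 3.7, 0.0, 7.4 → max 7.4
C regrets: 6.7, 5.0, 3.2, 0.0 → max 6.7
D regrets: 1.4, 5.6, 4.8, 3.7 → max 5.6
E regrets: 1.1, 1.6, 2.2, 3.9 → max 3.9
Smallest max regret = 3.9 → E.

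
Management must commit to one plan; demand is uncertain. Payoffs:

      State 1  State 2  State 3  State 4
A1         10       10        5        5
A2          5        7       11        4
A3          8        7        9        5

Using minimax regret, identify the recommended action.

Column bests: State 1=10, State 2=10, State 3=11, State 4=5.
A1 regrets: 0, 0, 6, 0 → max 6
A2 regrets: 5, 3, 0, 1 → max 5
A3 regrets: 2, 3, 2, 0 → max 3
Smallest max regret = 3 → A3.

A3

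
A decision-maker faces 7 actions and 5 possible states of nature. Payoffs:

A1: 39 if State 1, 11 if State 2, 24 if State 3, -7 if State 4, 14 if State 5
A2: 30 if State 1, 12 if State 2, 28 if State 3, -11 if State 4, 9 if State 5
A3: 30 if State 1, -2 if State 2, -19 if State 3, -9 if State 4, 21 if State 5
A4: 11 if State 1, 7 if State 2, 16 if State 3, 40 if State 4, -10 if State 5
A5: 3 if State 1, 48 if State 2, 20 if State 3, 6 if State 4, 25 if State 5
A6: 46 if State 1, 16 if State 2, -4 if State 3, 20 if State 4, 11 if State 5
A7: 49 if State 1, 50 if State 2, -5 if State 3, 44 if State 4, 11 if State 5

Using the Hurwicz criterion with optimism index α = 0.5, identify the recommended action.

A5

A1: 0.5·39 + 0.5·(-7) = 16
A2: 0.5·30 + 0.5·(-11) = 9.5
A3: 0.5·30 + 0.5·(-19) = 5.5
A4: 0.5·40 + 0.5·(-10) = 15
A5: 0.5·48 + 0.5·3 = 25.5
A6: 0.5·46 + 0.5·(-4) = 21
A7: 0.5·50 + 0.5·(-5) = 22.5
Highest Hurwicz score = 25.5 → A5.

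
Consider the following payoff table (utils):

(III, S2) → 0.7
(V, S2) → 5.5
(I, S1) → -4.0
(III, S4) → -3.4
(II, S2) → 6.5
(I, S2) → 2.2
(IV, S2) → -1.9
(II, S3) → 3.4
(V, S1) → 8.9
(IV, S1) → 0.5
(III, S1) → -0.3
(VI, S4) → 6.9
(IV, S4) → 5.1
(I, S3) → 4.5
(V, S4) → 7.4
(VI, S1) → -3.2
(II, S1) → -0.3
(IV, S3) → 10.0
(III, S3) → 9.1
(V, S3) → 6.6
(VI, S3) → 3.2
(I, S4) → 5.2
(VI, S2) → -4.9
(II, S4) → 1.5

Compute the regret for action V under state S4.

0.0

Best payoff under S4 is 7.4.
Regret = 7.4 − 7.4 = 0.0.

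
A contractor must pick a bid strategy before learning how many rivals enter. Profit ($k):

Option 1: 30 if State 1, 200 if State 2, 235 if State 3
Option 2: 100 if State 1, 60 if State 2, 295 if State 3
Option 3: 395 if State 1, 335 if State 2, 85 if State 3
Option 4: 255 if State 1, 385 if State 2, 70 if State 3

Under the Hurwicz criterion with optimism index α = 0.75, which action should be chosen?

Option 3

Option 1: 0.75·235 + 0.25·30 = 183.75
Option 2: 0.75·295 + 0.25·60 = 236.25
Option 3: 0.75·395 + 0.25·85 = 317.5
Option 4: 0.75·385 + 0.25·70 = 306.25
Highest Hurwicz score = 317.5 → Option 3.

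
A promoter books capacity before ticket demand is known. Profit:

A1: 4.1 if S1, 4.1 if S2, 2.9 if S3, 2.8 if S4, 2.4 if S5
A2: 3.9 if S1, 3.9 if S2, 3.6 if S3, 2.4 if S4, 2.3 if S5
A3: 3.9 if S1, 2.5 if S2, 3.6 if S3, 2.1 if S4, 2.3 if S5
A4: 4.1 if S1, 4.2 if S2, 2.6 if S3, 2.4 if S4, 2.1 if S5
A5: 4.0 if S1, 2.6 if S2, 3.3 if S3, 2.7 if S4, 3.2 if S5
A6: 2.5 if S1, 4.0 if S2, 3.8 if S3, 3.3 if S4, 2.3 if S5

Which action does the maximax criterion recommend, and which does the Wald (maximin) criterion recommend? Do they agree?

maximax → A4; maximin → A5 (disagree)

Row maxima: A1=4.1, A2=3.9, A3=3.9, A4=4.2, A5=4.0, A6=4.0
Best best-case = 4.2 → A4.
Row minima: A1=2.4, A2=2.3, A3=2.1, A4=2.1, A5=2.6, A6=2.3
Best worst-case = 2.6 → A5.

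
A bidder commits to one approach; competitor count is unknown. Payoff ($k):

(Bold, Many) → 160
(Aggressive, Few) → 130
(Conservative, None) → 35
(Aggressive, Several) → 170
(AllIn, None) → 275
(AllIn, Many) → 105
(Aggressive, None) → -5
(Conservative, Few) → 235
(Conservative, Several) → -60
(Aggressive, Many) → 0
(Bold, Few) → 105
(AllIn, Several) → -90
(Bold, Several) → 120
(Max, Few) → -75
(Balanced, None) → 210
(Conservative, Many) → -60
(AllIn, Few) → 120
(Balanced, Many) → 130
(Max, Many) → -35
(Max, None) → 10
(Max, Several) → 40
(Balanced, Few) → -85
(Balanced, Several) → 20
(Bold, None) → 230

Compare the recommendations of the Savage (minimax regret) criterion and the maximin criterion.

minimax regret → Bold; maximin → Bold (agree)

Column bests: None=275, Few=235, Several=170, Many=160.
Conservative regrets: 240, 0, 230, 220 → max 240
Balanced regrets: 65, 320, 150, 30 → max 320
Aggressive regrets: 280, 105, 0, 160 → max 280
Bold regrets: 45, 130, 50, 0 → max 130
AllIn regrets: 0, 115, 260, 55 → max 260
Max regrets: 265, 310, 130, 195 → max 310
Smallest max regret = 130 → Bold.
Row minima: Conservative=-60, Balanced=-85, Aggressive=-5, Bold=105, AllIn=-90, Max=-75
Best worst-case = 105 → Bold.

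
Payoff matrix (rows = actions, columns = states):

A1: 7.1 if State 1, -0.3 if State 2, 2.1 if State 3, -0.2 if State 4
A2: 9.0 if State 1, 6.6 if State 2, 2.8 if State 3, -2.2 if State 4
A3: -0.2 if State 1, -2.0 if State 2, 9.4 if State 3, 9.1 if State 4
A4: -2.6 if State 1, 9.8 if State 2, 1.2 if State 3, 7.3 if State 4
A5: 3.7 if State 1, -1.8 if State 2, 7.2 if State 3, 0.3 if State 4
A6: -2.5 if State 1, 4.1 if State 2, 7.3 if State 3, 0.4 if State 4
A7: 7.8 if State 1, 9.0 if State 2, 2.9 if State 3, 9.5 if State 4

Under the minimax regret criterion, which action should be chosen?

A7

Column bests: State 1=9.0, State 2=9.8, State 3=9.4, State 4=9.5.
A1 regrets: 1.9, 10.1, 7.3, 9.7 → max 10.1
A2 regrets: 0.0, 3.2, 6.6, 11.7 → max 11.7
A3 regrets: 9.2, 11.8, 0.0, 0.4 → max 11.8
A4 regrets: 11.6, 0.0, 8.2, 2.2 → max 11.6
A5 regrets: 5.3, 11.6, 2.2, 9.2 → max 11.6
A6 regrets: 11.5, 5.7, 2.1, 9.1 → max 11.5
A7 regrets: 1.2, 0.8, 6.5, 0.0 → max 6.5
Smallest max regret = 6.5 → A7.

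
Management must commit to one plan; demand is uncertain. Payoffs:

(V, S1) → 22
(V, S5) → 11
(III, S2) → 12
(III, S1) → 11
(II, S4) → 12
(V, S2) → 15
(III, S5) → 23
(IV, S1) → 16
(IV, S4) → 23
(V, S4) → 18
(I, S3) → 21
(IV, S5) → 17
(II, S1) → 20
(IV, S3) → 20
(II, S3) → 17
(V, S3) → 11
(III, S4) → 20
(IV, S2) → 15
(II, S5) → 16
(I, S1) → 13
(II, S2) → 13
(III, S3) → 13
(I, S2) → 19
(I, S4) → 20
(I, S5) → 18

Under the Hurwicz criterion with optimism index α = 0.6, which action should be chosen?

I: 0.6·21 + 0.4·13 = 17.8
II: 0.6·20 + 0.4·12 = 16.8
III: 0.6·23 + 0.4·11 = 18.2
IV: 0.6·23 + 0.4·15 = 19.8
V: 0.6·22 + 0.4·11 = 17.6
Highest Hurwicz score = 19.8 → IV.

IV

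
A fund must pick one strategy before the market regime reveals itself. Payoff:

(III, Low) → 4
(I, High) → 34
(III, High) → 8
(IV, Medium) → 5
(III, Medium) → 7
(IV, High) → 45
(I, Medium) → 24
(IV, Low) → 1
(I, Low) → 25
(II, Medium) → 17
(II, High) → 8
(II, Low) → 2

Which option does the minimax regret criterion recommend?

Column bests: Low=25, Medium=24, High=45.
I regrets: 0, 0, 11 → max 11
II regrets: 23, 7, 37 → max 37
III regrets: 21, 17, 37 → max 37
IV regrets: 24, 19, 0 → max 24
Smallest max regret = 11 → I.

I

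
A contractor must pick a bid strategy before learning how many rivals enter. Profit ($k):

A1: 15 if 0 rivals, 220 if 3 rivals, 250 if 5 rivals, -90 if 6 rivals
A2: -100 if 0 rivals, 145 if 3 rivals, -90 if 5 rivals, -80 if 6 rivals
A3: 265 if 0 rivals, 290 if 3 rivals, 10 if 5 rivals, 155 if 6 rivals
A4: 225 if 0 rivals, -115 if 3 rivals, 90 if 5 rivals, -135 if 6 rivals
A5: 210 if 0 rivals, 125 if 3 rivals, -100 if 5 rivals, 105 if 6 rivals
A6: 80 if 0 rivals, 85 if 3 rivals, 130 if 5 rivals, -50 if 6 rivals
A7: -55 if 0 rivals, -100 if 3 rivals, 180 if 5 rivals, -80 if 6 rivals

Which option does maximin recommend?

A3

Row minima: A1=-90, A2=-100, A3=10, A4=-135, A5=-100, A6=-50, A7=-100
Best worst-case = 10 → A3.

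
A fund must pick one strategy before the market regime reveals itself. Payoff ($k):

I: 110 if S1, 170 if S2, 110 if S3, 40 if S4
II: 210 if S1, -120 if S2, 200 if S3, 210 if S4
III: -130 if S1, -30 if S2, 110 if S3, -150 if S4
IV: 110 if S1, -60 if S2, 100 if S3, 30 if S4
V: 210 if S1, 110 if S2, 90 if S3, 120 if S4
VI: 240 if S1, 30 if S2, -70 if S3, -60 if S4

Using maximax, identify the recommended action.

Row maxima: I=170, II=210, III=110, IV=110, V=210, VI=240
Best best-case = 240 → VI.

VI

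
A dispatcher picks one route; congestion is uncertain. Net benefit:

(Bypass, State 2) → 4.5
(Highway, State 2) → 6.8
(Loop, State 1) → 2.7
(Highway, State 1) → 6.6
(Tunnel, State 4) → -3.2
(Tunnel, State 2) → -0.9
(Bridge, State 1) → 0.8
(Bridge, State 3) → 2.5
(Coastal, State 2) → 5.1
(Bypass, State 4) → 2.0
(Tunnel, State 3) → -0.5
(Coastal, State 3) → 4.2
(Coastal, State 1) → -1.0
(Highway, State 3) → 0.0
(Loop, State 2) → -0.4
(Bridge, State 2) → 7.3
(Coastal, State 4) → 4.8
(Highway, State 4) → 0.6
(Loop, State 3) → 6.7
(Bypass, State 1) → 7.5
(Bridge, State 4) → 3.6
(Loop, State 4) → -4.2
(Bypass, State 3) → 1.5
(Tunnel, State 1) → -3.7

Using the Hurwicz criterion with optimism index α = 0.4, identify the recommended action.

Bypass

Loop: 0.4·6.7 + 0.6·(-4.2) = 0.16
Highway: 0.4·6.8 + 0.6·0.0 = 2.72
Tunnel: 0.4·(-0.5) + 0.6·(-3.7) = -2.42
Coastal: 0.4·5.1 + 0.6·(-1.0) = 1.44
Bypass: 0.4·7.5 + 0.6·1.5 = 3.9
Bridge: 0.4·7.3 + 0.6·0.8 = 3.4
Highest Hurwicz score = 3.9 → Bypass.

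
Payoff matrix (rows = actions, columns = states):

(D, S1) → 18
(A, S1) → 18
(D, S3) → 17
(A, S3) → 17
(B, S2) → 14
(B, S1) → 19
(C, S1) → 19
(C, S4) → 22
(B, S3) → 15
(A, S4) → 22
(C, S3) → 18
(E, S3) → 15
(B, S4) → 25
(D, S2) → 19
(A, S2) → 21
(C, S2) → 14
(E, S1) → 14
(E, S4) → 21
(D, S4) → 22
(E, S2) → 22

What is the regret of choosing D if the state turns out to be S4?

3

Best payoff under S4 is 25.
Regret = 25 − 22 = 3.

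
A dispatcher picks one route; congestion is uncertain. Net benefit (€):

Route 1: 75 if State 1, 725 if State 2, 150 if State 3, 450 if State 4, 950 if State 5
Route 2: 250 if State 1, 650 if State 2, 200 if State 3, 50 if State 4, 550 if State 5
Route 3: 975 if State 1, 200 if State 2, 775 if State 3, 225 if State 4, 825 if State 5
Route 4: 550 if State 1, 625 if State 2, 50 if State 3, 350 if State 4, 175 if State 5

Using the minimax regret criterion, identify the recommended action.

Route 3

Column bests: State 1=975, State 2=725, State 3=775, State 4=450, State 5=950.
Route 1 regrets: 900, 0, 625, 0, 0 → max 900
Route 2 regrets: 725, 75, 575, 400, 400 → max 725
Route 3 regrets: 0, 525, 0, 225, 125 → max 525
Route 4 regrets: 425, 100, 725, 100, 775 → max 775
Smallest max regret = 525 → Route 3.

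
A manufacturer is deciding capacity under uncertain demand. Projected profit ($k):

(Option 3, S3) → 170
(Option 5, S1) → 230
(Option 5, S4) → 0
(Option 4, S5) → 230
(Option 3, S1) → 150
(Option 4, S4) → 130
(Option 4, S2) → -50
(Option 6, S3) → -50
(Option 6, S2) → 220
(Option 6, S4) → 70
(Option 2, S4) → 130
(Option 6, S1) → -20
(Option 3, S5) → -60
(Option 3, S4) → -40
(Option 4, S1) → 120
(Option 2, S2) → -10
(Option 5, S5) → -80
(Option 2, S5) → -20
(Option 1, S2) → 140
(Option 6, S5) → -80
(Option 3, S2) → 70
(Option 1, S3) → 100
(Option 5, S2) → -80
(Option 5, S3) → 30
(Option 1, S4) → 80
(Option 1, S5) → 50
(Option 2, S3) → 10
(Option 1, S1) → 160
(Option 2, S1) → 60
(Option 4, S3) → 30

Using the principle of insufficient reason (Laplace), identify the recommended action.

Option 1

Row averages: Option 1=106, Option 2=34, Option 3=58, Option 4=92, Option 5=20, Option 6=28
Highest average = 106 → Option 1.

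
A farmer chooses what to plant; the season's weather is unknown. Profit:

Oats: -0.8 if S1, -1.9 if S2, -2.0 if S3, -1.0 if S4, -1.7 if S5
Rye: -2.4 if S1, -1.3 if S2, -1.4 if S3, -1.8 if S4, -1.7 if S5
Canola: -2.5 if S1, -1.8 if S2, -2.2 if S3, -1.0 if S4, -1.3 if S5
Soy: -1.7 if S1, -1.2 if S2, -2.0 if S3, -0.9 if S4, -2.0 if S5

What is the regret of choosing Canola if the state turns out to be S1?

1.7

Best payoff under S1 is -0.8.
Regret = -0.8 − (-2.5) = 1.7.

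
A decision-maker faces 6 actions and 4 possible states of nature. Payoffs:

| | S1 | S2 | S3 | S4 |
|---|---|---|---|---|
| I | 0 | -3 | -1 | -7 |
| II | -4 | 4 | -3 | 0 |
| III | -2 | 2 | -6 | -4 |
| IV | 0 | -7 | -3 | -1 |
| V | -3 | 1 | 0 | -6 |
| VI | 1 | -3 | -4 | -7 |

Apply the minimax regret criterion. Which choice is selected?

Column bests: S1=1, S2=4, S3=0, S4=0.
I regrets: 1, 7, 1, 7 → max 7
II regrets: 5, 0, 3, 0 → max 5
III regrets: 3, 2, 6, 4 → max 6
IV regrets: 1, 11, 3, 1 → max 11
V regrets: 4, 3, 0, 6 → max 6
VI regrets: 0, 7, 4, 7 → max 7
Smallest max regret = 5 → II.

II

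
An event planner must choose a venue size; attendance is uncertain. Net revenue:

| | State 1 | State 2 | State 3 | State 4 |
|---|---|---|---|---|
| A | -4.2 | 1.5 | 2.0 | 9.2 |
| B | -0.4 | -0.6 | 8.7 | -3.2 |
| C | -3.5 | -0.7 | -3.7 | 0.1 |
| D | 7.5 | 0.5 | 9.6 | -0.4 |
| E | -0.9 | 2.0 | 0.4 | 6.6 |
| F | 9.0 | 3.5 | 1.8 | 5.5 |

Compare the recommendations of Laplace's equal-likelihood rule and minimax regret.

laplace → F; minimax regret → F (agree)

Row averages: A=2.125, B=1.125, C=-1.95, D=4.3, E=2.025, F=4.95
Highest average = 4.95 → F.
Column bests: State 1=9.0, State 2=3.5, State 3=9.6, State 4=9.2.
A regrets: 13.2, 2.0, 7.6, 0.0 → max 13.2
B regrets: 9.4, 4.1, 0.9, 12.4 → max 12.4
C regrets: 12.5, 4.2, 13.3, 9.1 → max 13.3
D regrets: 1.5, 3.0, 0.0, 9.6 → max 9.6
E regrets: 9.9, 1.5, 9.2, 2.6 → max 9.9
F regrets: 0.0, 0.0, 7.8, 3.7 → max 7.8
Smallest max regret = 7.8 → F.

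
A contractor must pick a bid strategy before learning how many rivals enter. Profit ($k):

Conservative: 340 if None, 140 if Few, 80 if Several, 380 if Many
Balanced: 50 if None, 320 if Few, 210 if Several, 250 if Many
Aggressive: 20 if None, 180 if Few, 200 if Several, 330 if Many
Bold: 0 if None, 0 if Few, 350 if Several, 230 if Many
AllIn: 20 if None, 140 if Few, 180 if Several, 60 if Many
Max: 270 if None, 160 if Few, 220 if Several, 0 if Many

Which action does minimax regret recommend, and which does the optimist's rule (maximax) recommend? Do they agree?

minimax regret → Conservative; maximax → Conservative (agree)

Column bests: None=340, Few=320, Several=350, Many=380.
Conservative regrets: 0, 180, 270, 0 → max 270
Balanced regrets: 290, 0, 140, 130 → max 290
Aggressive regrets: 320, 140, 150, 50 → max 320
Bold regrets: 340, 320, 0, 150 → max 340
AllIn regrets: 320, 180, 170, 320 → max 320
Max regrets: 70, 160, 130, 380 → max 380
Smallest max regret = 270 → Conservative.
Row maxima: Conservative=380, Balanced=320, Aggressive=330, Bold=350, AllIn=180, Max=270
Best best-case = 380 → Conservative.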